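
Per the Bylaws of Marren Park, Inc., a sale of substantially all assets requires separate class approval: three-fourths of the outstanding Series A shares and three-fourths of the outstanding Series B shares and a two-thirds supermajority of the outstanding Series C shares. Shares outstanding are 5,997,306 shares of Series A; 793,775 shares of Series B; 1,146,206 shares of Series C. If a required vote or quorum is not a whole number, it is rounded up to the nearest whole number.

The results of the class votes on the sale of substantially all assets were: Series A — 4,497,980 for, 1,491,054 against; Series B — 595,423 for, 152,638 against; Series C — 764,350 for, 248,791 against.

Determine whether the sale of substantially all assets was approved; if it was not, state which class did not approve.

Series A: 3/4 of 5997306 = 4497979.50, rounded up to 4497980; 4,497,980 required, 4,497,980 in favor — approved.
Series B: 3/4 of 793775 = 595331.25, rounded up to 595332; 595,332 required, 595,423 in favor — approved.
Series C: 2/3 of 1146206 = 764137.33, rounded up to 764138; 764,138 required, 764,350 in favor — approved.

Approved — every class gave the required vote.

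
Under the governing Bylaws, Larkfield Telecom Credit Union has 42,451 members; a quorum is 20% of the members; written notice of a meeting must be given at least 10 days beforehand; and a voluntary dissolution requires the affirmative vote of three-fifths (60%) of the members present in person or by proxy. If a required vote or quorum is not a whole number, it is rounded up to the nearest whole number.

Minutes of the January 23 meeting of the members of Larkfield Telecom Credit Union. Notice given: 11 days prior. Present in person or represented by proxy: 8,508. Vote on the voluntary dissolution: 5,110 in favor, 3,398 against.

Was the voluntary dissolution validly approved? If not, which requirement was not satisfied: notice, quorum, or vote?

Notice: 11 days given; 10 required. Satisfied.
Quorum: 20% of 42,451 = 8,490.20, rounded up to 8,491; 8,508 present. Satisfied.
Vote: requires three-fifths of those present (8,508); 3/5 of 8508 = 5104.80, rounded up to 5105, so 5,105 needed; 5,110 in favor. Satisfied.

Valid — all requirements satisfied.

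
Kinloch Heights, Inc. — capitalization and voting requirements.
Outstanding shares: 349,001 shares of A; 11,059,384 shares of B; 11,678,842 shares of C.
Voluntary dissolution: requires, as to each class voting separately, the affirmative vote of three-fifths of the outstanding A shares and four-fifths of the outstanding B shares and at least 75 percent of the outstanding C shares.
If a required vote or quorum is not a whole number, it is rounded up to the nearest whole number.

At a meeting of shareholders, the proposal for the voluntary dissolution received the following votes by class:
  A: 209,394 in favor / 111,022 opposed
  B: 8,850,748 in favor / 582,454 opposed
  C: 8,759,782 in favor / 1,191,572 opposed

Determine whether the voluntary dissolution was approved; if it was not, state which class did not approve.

Not approved — the A shares did not give the required vote.

A: 3/5 of 349001 = 209400.60, rounded up to 209401; 209,401 required, 209,394 in favor — not approved.
B: 4/5 of 11059384 = 8847507.20, rounded up to 8847508; 8,847,508 required, 8,850,748 in favor — approved.
C: 3/4 of 11678842 = 8759131.50, rounded up to 8759132; 8,759,132 required, 8,759,782 in favor — approved.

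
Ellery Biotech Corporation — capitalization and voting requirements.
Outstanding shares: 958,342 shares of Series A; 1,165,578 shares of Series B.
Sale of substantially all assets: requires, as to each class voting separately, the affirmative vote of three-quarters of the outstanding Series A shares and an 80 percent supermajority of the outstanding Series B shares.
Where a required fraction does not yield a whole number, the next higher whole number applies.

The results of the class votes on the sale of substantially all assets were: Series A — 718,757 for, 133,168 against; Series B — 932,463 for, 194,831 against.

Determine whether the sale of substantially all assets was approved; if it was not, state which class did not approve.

Approved — every class gave the required vote.

Series A: 3/4 of 958342 = 718756.50, rounded up to 718757; 718,757 required, 718,757 in favor — approved.
Series B: 4/5 of 1165578 = 932462.40, rounded up to 932463; 932,463 required, 932,463 in favor — approved.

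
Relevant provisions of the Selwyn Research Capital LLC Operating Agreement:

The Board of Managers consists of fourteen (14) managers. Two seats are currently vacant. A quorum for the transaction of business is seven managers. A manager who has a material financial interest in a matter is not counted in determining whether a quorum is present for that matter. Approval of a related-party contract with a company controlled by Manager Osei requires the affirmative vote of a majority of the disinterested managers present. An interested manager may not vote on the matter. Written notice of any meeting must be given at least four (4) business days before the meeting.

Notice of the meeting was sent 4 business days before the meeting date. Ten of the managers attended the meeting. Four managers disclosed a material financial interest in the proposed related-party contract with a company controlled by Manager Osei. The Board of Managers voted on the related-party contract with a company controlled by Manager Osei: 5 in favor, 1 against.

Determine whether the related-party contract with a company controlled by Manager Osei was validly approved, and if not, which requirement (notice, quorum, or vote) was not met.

Invalid — quorum requirement not satisfied.

Notice: 4 business days given; 4 required (4 ≥ 4). Satisfied.
Quorum: 10 present, but the 4 interested managers do not count, leaving 6. Quorum is 7. Not satisfied.
Vote: the related-party contract with a company controlled by Manager Osei requires a majority of the disinterested managers present (10 − 4 = 6). A majority of 6 is 4, so 4 affirmative votes are needed; 5 voted in favor. Satisfied. (Moot — without a quorum no business can be validly transacted.)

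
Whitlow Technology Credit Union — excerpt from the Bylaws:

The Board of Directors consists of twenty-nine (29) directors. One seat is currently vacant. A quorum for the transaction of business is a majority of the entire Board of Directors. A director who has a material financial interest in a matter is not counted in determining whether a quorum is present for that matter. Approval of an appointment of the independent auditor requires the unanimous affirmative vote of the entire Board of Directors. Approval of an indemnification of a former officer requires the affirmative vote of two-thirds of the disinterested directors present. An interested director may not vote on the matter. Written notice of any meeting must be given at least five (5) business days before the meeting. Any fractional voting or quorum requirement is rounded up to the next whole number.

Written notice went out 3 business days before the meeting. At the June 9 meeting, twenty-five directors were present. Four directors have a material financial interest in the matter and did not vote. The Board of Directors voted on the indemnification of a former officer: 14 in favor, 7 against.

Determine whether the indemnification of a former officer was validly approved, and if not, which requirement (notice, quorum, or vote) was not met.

Invalid — notice requirement not satisfied.

Notice: 3 business days given; 5 required (3 < 5). Not satisfied.
Quorum: 25 present, but the 4 interested directors do not count, leaving 21. Quorum is 15. Satisfied.
Vote: the indemnification of a former officer requires two-thirds of the disinterested directors present (25 − 4 = 21). 2/3 of 21 = 14, so 14 affirmative votes are needed; 14 voted in favor. Satisfied.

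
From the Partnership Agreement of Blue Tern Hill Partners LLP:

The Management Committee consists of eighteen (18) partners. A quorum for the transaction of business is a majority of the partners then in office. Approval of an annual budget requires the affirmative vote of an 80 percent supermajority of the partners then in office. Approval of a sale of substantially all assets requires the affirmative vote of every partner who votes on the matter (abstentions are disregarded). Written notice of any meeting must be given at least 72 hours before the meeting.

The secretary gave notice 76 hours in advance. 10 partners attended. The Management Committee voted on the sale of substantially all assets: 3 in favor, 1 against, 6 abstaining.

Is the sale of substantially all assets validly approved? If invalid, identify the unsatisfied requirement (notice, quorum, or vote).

Notice: 76 hours given; 72 required (76 ≥ 72). Satisfied.
Quorum: 10 present; quorum is 10. Satisfied.
Vote: the sale of substantially all assets requires the unanimous vote of the votes cast (10 present − 6 abstaining = 4). Unanimous means all 4, so 4 affirmative votes are needed; 3 voted in favor. Not satisfied.

Invalid — vote requirement not satisfied.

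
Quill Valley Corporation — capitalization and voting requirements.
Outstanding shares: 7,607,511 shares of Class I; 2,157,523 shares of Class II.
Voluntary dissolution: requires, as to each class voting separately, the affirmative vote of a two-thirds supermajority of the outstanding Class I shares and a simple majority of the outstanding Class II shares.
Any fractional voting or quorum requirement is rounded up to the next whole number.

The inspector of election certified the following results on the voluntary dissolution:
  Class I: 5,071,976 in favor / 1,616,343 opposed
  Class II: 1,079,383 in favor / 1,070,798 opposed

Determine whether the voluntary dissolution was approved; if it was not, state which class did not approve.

Class I: 2/3 of 7607511 = 5071674; 5,071,674 required, 5,071,976 in favor — approved.
Class II: a majority of 2157523 is 1078762; 1,078,762 required, 1,079,383 in favor — approved.

Approved — every class gave the required vote.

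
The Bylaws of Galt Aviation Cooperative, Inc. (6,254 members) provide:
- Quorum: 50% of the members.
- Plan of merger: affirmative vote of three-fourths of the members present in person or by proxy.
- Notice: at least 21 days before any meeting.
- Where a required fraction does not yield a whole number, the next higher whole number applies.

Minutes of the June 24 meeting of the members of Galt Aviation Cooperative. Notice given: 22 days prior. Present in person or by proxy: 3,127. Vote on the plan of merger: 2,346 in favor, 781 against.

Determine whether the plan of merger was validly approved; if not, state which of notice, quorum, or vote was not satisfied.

Valid — all requirements satisfied.

Notice: 22 days given; 21 required. Satisfied.
Quorum: 50% of 6,254 = 3,127; 3,127 present. Satisfied.
Vote: requires three-fourths of those present (3,127); 3/4 of 3127 = 2345.25, rounded up to 2346, so 2,346 needed; 2,346 in favor. Satisfied.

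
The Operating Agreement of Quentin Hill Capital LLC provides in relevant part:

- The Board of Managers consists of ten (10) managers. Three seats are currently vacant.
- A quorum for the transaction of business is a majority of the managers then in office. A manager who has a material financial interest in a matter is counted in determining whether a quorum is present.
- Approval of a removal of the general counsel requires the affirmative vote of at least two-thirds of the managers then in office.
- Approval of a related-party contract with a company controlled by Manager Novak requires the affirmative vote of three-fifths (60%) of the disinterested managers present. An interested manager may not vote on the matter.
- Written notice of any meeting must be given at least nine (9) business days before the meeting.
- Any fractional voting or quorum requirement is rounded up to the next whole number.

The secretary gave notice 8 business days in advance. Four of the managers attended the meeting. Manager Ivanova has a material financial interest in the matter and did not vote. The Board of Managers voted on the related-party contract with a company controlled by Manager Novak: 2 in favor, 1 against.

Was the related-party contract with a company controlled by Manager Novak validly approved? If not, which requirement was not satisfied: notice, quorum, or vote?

Invalid — notice requirement not satisfied.

Notice: 8 business days given; 9 required (8 < 9). Not satisfied.
Quorum: 4 present (interested managers count toward quorum); quorum is 4. Satisfied.
Vote: the related-party contract with a company controlled by Manager Novak requires three-fifths of the disinterested managers present (4 − 1 = 3). 3/5 of 3 = 1.80, rounded up to 2, so 2 affirmative votes are needed; 2 voted in favor. Satisfied.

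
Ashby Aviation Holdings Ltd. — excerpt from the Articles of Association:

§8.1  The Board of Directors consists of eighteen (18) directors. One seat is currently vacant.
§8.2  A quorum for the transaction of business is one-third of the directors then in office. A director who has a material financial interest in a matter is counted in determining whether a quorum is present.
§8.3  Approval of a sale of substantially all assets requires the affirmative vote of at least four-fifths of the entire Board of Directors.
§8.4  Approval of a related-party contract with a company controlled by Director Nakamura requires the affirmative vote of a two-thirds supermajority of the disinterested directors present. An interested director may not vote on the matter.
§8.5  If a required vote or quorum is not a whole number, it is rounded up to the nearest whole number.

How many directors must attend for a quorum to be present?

1/3 of 17 = 5.67, rounded up to 6.

6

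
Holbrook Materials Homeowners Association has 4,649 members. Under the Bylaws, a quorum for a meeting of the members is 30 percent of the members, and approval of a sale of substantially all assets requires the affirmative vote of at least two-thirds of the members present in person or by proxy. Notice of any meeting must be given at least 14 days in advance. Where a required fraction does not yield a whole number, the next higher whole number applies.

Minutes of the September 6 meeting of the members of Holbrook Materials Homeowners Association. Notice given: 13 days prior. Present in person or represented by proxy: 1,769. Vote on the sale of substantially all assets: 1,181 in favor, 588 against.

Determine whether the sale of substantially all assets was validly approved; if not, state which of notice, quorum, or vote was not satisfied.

Notice: 13 days given; 14 required. Not satisfied.
Quorum: 30% of 4,649 = 1,394.70, rounded up to 1,395; 1,769 present. Satisfied.
Vote: requires two-thirds of those present (1,769); 2/3 of 1769 = 1179.33, rounded up to 1180, so 1,180 needed; 1,181 in favor. Satisfied.

Invalid — notice requirement not satisfied.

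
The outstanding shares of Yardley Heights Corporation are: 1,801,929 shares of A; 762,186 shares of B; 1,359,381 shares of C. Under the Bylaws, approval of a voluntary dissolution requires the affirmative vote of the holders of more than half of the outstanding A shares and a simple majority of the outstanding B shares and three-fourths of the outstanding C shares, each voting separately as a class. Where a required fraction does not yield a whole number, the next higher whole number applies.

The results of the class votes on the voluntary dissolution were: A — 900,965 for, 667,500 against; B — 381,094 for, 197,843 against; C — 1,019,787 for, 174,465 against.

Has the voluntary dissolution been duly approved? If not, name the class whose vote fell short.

A: a majority of 1801929 is 900965; 900,965 required, 900,965 in favor — approved.
B: a majority of 762186 is 381094; 381,094 required, 381,094 in favor — approved.
C: 3/4 of 1359381 = 1019535.75, rounded up to 1019536; 1,019,536 required, 1,019,787 in favor — approved.

Approved — every class gave the required vote.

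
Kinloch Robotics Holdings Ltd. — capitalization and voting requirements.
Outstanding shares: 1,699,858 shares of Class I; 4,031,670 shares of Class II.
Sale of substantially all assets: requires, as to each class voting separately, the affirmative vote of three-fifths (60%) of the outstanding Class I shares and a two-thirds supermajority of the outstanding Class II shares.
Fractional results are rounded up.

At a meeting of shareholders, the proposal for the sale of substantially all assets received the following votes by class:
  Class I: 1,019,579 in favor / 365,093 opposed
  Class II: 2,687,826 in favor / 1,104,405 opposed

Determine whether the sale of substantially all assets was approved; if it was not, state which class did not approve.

Not approved — the Class I shares did not give the required vote.

Class I: 3/5 of 1699858 = 1019914.80, rounded up to 1019915; 1,019,915 required, 1,019,579 in favor — not approved.
Class II: 2/3 of 4031670 = 2687780; 2,687,780 required, 2,687,826 in favor — approved.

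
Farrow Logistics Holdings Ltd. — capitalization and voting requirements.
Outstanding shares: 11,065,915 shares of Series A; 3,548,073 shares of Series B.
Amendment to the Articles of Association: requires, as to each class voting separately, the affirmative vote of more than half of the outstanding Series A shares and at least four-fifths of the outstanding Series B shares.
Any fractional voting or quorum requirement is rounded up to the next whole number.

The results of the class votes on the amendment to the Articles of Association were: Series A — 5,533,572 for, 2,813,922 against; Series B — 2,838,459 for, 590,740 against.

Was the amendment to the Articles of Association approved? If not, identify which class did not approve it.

Approved — every class gave the required vote.

Series A: a majority of 11065915 is 5532958; 5,532,958 required, 5,533,572 in favor — approved.
Series B: 4/5 of 3548073 = 2838458.40, rounded up to 2838459; 2,838,459 required, 2,838,459 in favor — approved.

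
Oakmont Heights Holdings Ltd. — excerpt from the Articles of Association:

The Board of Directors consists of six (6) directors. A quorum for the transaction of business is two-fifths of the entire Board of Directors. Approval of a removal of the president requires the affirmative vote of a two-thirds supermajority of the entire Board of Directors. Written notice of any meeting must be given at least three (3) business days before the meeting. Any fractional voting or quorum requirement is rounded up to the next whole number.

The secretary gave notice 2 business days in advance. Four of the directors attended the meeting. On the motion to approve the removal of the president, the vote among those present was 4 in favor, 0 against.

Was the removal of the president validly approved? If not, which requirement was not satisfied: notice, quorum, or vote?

Invalid — notice requirement not satisfied.

Notice: 2 business days given; 3 required (2 < 3). Not satisfied.
Quorum: 4 present; quorum is 3. Satisfied.
Vote: the removal of the president requires two-thirds of the entire Board of Directors (6). 2/3 of 6 = 4, so 4 affirmative votes are needed; 4 voted in favor. Satisfied.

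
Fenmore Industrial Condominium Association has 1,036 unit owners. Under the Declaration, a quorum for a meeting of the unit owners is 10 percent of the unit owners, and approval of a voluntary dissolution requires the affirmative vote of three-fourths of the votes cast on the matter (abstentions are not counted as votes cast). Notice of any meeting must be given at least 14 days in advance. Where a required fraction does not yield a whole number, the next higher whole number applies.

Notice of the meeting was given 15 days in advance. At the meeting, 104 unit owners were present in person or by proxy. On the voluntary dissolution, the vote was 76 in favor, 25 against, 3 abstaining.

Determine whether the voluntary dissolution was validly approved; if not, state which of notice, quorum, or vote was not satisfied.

Valid — all requirements satisfied.

Notice: 15 days given; 14 required. Satisfied.
Quorum: 10% of 1,036 = 103.60, rounded up to 104; 104 present. Satisfied.
Vote: requires three-fourths of the votes cast (104 − 3 abstaining = 101); 3/4 of 101 = 75.75, rounded up to 76, so 76 needed; 76 in favor. Satisfied.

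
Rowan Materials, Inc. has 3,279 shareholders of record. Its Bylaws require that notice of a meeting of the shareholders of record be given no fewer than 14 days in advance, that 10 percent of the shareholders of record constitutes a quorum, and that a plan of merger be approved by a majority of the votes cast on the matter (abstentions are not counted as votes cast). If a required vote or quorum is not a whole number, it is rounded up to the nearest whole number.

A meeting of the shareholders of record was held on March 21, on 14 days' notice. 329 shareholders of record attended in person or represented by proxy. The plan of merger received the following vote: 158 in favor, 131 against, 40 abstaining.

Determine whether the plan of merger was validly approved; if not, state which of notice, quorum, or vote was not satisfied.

Valid — all requirements satisfied.

Notice: 14 days given; 14 required. Satisfied.
Quorum: 10% of 3,279 = 327.90, rounded up to 328; 329 present. Satisfied.
Vote: requires a majority of the votes cast (329 − 40 abstaining = 289); a majority of 289 is 145, so 145 needed; 158 in favor. Satisfied.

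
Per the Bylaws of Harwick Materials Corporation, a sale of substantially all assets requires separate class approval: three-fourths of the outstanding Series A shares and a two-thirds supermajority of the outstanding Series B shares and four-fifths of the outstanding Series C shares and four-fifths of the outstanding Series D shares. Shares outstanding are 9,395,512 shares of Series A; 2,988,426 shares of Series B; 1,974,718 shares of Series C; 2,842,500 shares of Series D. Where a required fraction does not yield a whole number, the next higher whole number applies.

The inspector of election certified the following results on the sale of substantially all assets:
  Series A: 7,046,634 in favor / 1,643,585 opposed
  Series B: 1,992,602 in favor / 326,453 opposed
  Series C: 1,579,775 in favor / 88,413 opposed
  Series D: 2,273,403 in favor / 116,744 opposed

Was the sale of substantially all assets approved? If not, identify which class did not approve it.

Not approved — the Series D shares did not give the required vote.

Series A: 3/4 of 9395512 = 7046634; 7,046,634 required, 7,046,634 in favor — approved.
Series B: 2/3 of 2988426 = 1992284; 1,992,284 required, 1,992,602 in favor — approved.
Series C: 4/5 of 1974718 = 1579774.40, rounded up to 1579775; 1,579,775 required, 1,579,775 in favor — approved.
Series D: 4/5 of 2842500 = 2274000; 2,274,000 required, 2,273,403 in favor — not approved.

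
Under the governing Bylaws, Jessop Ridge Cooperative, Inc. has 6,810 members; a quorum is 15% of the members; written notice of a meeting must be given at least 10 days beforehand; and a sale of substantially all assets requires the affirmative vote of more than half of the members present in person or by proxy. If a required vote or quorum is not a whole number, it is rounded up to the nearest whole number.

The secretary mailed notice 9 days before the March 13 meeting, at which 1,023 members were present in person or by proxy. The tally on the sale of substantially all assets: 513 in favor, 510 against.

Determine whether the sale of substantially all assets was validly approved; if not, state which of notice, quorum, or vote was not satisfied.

Notice: 9 days given; 10 required. Not satisfied.
Quorum: 15% of 6,810 = 1,021.50, rounded up to 1,022; 1,023 present. Satisfied.
Vote: requires a majority of those present (1,023); a majority of 1023 is 512, so 512 needed; 513 in favor. Satisfied.

Invalid — notice requirement not satisfied.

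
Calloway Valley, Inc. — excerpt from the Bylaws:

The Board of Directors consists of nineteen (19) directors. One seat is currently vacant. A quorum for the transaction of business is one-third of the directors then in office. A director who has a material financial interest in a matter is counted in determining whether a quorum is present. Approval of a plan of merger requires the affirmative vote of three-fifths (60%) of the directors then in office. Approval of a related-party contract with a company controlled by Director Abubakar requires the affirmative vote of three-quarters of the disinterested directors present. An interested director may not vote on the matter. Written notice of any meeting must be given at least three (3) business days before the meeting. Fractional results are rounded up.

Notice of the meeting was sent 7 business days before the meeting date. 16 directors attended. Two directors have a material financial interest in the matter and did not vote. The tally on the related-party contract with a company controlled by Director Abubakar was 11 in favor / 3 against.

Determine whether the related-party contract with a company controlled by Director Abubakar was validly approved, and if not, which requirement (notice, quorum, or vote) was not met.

Notice: 7 business days given; 3 required (7 ≥ 3). Satisfied.
Quorum: 16 present (interested directors count toward quorum); quorum is 6. Satisfied.
Vote: the related-party contract with a company controlled by Director Abubakar requires three-fourths of the disinterested directors present (16 − 2 = 14). 3/4 of 14 = 10.50, rounded up to 11, so 11 affirmative votes are needed; 11 voted in favor. Satisfied.

Valid — all requirements satisfied.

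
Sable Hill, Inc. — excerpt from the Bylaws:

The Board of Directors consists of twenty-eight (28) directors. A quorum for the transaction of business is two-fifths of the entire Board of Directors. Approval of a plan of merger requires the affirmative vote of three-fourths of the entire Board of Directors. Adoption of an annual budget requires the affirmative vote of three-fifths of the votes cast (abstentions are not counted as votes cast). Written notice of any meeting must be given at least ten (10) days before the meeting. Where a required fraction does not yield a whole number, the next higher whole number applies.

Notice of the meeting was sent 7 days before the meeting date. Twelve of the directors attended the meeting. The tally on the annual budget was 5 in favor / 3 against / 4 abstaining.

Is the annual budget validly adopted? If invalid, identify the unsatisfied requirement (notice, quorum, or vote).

Invalid — notice requirement not satisfied.

Notice: 7 days given; 10 required (7 < 10). Not satisfied.
Quorum: 12 present; quorum is 12. Satisfied.
Vote: the annual budget requires three-fifths of the votes cast (12 present − 4 abstaining = 8). 3/5 of 8 = 4.80, rounded up to 5, so 5 affirmative votes are needed; 5 voted in favor. Satisfied.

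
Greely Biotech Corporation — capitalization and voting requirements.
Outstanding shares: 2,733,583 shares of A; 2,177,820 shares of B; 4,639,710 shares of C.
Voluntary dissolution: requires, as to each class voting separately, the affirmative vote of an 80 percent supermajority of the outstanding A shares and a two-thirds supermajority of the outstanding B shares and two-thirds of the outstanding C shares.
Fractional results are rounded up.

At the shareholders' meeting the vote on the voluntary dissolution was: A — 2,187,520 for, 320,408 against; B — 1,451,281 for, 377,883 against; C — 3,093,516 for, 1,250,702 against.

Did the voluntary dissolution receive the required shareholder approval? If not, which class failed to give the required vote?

Not approved — the B shares did not give the required vote.

A: 4/5 of 2733583 = 2186866.40, rounded up to 2186867; 2,186,867 required, 2,187,520 in favor — approved.
B: 2/3 of 2177820 = 1451880; 1,451,880 required, 1,451,281 in favor — not approved.
C: 2/3 of 4639710 = 3093140; 3,093,140 required, 3,093,516 in favor — approved.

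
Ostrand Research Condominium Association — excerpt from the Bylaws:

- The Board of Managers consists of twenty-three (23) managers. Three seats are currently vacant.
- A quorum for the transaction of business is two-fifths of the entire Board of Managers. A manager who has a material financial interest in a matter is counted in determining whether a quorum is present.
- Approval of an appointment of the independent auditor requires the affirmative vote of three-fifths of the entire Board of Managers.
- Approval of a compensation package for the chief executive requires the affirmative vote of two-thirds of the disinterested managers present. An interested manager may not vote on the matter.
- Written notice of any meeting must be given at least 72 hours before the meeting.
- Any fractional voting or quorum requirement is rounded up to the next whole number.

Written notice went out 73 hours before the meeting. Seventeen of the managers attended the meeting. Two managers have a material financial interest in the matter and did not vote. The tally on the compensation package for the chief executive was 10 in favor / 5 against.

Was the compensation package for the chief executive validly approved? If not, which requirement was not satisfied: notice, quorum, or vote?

Valid — all requirements satisfied.

Notice: 73 hours given; 72 required (73 ≥ 72). Satisfied.
Quorum: 17 present (interested managers count toward quorum); quorum is 10. Satisfied.
Vote: the compensation package for the chief executive requires two-thirds of the disinterested managers present (17 − 2 = 15). 2/3 of 15 = 10, so 10 affirmative votes are needed; 10 voted in favor. Satisfied.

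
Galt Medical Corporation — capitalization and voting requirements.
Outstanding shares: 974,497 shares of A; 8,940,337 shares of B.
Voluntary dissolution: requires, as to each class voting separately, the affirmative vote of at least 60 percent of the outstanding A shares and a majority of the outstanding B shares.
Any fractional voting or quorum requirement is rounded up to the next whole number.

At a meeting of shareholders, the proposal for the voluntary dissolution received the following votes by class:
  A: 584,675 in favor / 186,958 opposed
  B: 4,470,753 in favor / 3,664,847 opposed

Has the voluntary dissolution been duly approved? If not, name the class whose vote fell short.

Not approved — the A shares did not give the required vote.

A: 3/5 of 974497 = 584698.20, rounded up to 584699; 584,699 required, 584,675 in favor — not approved.
B: a majority of 8940337 is 4470169; 4,470,169 required, 4,470,753 in favor — approved.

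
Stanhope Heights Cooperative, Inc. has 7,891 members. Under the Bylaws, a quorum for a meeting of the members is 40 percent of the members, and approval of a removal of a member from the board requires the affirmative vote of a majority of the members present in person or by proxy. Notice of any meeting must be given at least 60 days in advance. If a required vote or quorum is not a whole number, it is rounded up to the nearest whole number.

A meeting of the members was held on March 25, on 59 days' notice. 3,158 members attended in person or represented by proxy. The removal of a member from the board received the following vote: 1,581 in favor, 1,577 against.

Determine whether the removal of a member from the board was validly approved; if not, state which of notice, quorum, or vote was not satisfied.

Notice: 59 days given; 60 required. Not satisfied.
Quorum: 40% of 7,891 = 3,156.40, rounded up to 3,157; 3,158 present. Satisfied.
Vote: requires a majority of those present (3,158); a majority of 3158 is 1580, so 1,580 needed; 1,581 in favor. Satisfied.

Invalid — notice requirement not satisfied.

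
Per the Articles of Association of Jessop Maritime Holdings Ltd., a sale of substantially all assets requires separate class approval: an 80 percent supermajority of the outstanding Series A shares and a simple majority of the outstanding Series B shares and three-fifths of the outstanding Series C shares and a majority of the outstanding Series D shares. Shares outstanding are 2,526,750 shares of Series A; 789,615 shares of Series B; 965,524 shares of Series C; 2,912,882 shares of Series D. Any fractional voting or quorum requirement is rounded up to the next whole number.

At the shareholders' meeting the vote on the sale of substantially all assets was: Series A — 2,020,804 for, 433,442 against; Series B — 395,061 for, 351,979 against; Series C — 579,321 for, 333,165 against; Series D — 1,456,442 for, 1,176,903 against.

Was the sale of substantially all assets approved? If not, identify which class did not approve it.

Not approved — the Series A shares did not give the required vote.

Series A: 4/5 of 2526750 = 2021400; 2,021,400 required, 2,020,804 in favor — not approved.
Series B: a majority of 789615 is 394808; 394,808 required, 395,061 in favor — approved.
Series C: 3/5 of 965524 = 579314.40, rounded up to 579315; 579,315 required, 579,321 in favor — approved.
Series D: a majority of 2912882 is 1456442; 1,456,442 required, 1,456,442 in favor — approved.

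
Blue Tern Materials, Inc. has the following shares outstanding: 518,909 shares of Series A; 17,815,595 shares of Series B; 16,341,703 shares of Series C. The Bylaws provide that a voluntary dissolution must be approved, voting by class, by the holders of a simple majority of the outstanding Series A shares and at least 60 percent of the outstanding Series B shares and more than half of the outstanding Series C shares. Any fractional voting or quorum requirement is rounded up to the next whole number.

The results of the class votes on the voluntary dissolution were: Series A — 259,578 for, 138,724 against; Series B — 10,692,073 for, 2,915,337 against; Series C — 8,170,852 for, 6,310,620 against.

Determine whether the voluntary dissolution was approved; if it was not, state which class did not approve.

Series A: a majority of 518909 is 259455; 259,455 required, 259,578 in favor — approved.
Series B: 3/5 of 17815595 = 10689357; 10,689,357 required, 10,692,073 in favor — approved.
Series C: a majority of 16341703 is 8170852; 8,170,852 required, 8,170,852 in favor — approved.

Approved — every class gave the required vote.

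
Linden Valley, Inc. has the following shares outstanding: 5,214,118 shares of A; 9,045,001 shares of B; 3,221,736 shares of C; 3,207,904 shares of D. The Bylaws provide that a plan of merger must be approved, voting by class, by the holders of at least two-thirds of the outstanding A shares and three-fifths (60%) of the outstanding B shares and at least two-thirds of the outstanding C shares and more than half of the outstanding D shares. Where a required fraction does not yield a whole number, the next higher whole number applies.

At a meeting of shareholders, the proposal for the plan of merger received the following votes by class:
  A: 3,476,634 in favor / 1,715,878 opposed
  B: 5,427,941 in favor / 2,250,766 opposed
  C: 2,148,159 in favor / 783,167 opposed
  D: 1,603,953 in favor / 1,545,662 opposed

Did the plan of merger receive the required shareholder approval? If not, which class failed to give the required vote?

Approved — every class gave the required vote.

A: 2/3 of 5214118 = 3476078.67, rounded up to 3476079; 3,476,079 required, 3,476,634 in favor — approved.
B: 3/5 of 9045001 = 5427000.60, rounded up to 5427001; 5,427,001 required, 5,427,941 in favor — approved.
C: 2/3 of 3221736 = 2147824; 2,147,824 required, 2,148,159 in favor — approved.
D: a majority of 3207904 is 1603953; 1,603,953 required, 1,603,953 in favor — approved.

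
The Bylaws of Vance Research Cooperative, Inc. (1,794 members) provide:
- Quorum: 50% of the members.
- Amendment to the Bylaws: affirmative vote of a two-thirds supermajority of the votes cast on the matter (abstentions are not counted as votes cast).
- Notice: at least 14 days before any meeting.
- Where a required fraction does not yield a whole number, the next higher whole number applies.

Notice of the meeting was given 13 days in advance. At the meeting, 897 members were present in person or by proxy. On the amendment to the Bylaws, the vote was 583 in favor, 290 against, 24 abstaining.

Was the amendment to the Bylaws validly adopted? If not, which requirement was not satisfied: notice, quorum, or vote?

Notice: 13 days given; 14 required. Not satisfied.
Quorum: 50% of 1,794 = 897; 897 present. Satisfied.
Vote: requires two-thirds of the votes cast (897 − 24 abstaining = 873); 2/3 of 873 = 582, so 582 needed; 583 in favor. Satisfied.

Invalid — notice requirement not satisfied.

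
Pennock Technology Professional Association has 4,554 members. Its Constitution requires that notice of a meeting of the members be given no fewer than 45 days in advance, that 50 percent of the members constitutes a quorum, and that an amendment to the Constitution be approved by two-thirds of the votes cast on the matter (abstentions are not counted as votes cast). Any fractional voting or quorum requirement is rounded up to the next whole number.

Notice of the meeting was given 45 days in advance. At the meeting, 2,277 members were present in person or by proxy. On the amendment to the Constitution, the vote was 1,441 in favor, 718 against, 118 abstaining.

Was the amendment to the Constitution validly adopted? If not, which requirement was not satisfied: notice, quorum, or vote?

Notice: 45 days given; 45 required. Satisfied.
Quorum: 50% of 4,554 = 2,277; 2,277 present. Satisfied.
Vote: requires two-thirds of the votes cast (2,277 − 118 abstaining = 2,159); 2/3 of 2159 = 1439.33, rounded up to 1440, so 1,440 needed; 1,441 in favor. Satisfied.

Valid — all requirements satisfied.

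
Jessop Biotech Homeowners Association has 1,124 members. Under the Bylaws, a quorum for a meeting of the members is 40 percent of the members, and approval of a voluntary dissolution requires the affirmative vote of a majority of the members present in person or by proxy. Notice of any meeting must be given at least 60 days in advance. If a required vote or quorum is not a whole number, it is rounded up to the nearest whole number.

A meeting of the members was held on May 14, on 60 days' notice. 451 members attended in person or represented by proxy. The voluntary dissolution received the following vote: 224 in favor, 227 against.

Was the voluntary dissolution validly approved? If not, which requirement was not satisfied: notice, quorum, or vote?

Notice: 60 days given; 60 required. Satisfied.
Quorum: 40% of 1,124 = 449.60, rounded up to 450; 451 present. Satisfied.
Vote: requires a majority of those present (451); a majority of 451 is 226, so 226 needed; 224 in favor. Not satisfied.

Invalid — vote requirement not satisfied.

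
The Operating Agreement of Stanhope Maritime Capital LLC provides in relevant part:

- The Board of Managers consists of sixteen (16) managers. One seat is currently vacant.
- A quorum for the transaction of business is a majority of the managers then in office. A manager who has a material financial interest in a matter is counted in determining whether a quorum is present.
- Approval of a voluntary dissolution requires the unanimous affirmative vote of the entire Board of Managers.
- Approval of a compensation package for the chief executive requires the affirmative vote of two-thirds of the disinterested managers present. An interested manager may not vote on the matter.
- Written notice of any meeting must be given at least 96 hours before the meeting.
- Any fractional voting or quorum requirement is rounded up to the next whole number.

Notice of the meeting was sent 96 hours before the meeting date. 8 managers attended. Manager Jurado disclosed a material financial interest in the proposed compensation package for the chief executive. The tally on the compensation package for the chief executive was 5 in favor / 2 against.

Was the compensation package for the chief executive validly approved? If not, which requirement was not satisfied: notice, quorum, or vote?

Notice: 96 hours given; 96 required (96 ≥ 96). Satisfied.
Quorum: 8 present (interested managers count toward quorum); quorum is 8. Satisfied.
Vote: the compensation package for the chief executive requires two-thirds of the disinterested managers present (8 − 1 = 7). 2/3 of 7 = 4.67, rounded up to 5, so 5 affirmative votes are needed; 5 voted in favor. Satisfied.

Valid — all requirements satisfied.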